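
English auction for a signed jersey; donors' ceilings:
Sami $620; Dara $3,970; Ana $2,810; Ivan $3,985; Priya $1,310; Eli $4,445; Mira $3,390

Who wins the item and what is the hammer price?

Eli wins at $3,985

Sorting limits: 4,445 (Eli) > 3,985 (Ivan) > 3,970 (Dara) > 3,390 (Mira) > 2,810 (Ana) > 1,310 (Priya) > …
Bidding ends when Ivan exits at $3,985; Eli takes it.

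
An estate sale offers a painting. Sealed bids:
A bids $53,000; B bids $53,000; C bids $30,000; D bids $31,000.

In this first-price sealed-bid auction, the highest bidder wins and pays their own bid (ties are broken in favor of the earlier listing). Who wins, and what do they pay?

A pays $53,000

First-price sealed-bid auction: the highest bidder wins and pays their own bid.
Bids ranked: 53,000 (A) > 53,000 (B) > 31,000 (D) > 30,000 (C)
Tie at $53,000 → A wins by tie-break.
A has the highest bid and pays exactly that: $53,000.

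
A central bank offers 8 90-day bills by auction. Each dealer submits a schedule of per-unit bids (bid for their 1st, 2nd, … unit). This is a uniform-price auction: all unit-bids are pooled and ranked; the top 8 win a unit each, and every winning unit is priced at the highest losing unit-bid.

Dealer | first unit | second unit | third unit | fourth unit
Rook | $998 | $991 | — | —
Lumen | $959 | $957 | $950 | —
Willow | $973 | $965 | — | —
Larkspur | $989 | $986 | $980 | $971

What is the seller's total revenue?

Total revenue: $7,672

All unit-bids, highest first — top 8: 998 (Rook-1), 991 (Rook-2), 989 (Larkspur-1), 986 (Larkspur-2), 980 (Larkspur-3), 973 (Willow-1), 971 (Larkspur-4), 965 (Willow-2)
Highest rejected unit-bid = $959.
Allocation: Larkspur 4, Rook 2, Willow 2. Every unit priced at $959.
Revenue = 8 × 959 = $7,672.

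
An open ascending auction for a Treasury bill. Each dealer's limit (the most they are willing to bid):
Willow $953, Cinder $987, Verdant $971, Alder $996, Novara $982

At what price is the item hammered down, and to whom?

Alder wins at $987

Limits in order: 996 (Alder) > 987 (Cinder) > 982 (Novara) > 971 (Verdant) > 953 (Willow)
Cinder is the last rival to drop out, at $987; Alder remains and wins at that price.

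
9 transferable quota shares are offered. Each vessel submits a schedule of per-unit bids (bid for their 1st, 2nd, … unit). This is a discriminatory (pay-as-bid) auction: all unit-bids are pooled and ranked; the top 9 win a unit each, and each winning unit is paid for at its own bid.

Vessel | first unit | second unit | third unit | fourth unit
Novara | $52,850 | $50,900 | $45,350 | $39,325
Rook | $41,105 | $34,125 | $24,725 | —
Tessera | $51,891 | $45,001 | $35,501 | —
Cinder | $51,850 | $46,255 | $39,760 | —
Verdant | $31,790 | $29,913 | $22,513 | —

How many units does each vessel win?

Merging the schedules and taking the best 9: 52,850 (Novara-1), 51,891 (Tessera-1), 51,850 (Cinder-1), 50,900 (Novara-2), 46,255 (Cinder-2), 45,350 (Novara-3), 45,001 (Tessera-2), 41,105 (Rook-1), 39,760 (Cinder-3)
Next rejected bid: $39,325 (not a price — pay-as-bid).
Allocation: Cinder 3, Novara 3, Rook 1, Tessera 2.

Cinder 3, Novara 3, Rook 1, Tessera 2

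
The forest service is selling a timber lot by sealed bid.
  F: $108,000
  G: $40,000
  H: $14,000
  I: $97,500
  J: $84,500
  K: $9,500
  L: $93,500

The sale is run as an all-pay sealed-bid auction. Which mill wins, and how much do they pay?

Bids ranked: 108,000 (F) > 97,500 (I) > 93,500 (L) > 84,500 (J) > 40,000 (G) > 14,000 (H) > …
F is highest and takes the item; every bidder forfeits their bid.

F pays $108,000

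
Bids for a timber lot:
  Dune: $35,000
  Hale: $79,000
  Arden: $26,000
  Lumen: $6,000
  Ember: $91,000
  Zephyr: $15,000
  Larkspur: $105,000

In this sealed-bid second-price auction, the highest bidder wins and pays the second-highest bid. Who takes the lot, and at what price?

Sorting bids: 105,000 (Larkspur) > 91,000 (Ember) > 79,000 (Hale) > 35,000 (Dune) > 26,000 (Arden) > 15,000 (Zephyr) > …
Larkspur is highest; pays the second-highest bid, $91,000.

Larkspur pays $91,000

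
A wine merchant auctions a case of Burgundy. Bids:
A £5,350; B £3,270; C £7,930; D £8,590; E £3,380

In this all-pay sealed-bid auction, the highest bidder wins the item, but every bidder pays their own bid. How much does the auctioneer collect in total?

Total revenue: £28,520

Bids ranked: 8,590 (D) > 7,930 (C) > 5,350 (A) > 3,380 (E) > 3,270 (B)
Every bidder forfeits their bid regardless of winning.
Revenue = 5,350 + 3,270 + 7,930 + 8,590 + 3,380 = £28,520.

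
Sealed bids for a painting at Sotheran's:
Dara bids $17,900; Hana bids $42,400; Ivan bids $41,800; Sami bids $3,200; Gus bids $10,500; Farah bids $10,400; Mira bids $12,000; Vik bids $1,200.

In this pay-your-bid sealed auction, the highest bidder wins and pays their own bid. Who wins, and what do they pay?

Hana pays $42,400

Rule: the highest bidder wins and pays their own bid.
Bids ranked: 42,400 (Hana) > 41,800 (Ivan) > 17,900 (Dara) > 12,000 (Mira) > 10,500 (Gus) > 10,400 (Farah) > …
Hana has the highest bid and pays exactly that: $42,400.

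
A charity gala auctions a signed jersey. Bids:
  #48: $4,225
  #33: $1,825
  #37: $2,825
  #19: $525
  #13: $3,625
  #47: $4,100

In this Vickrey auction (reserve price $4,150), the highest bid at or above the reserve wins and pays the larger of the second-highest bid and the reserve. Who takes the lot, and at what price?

Vickrey auction (reserve price $4,150): the highest bid at or above the reserve wins and pays the larger of the second-highest bid and the reserve.
Sorting bids: 4,225 (#48) > 4,100 (#47) > 3,625 (#13) > 2,825 (#37) > 1,825 (#33) > 525 (#19)
Highest eligible bid: #48 at $4,225.
Second-highest bid $4,100 is below the reserve $4,150, so the reserve binds → payment $4,150.

#48 pays $4,150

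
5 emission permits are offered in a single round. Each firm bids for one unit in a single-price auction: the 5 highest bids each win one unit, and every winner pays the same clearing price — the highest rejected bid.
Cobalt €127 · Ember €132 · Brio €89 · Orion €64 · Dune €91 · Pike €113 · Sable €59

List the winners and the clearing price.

Ordering the bids: 132 (Ember), 127 (Cobalt), 113 (Pike), 91 (Dune), 89 (Brio), 64 (Orion), 59 (Sable)
The 5 highest are Ember, Cobalt, Pike, Dune, Brio.
Highest unsuccessful bid: €64 → clearing price.

Ember, Cobalt, Pike, Dune, Brio; each pays €64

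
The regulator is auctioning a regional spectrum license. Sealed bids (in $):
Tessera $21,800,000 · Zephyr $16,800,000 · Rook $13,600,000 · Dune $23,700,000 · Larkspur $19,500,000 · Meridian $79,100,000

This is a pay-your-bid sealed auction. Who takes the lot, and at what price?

Meridian pays $79,100,000

Rule: the highest bidder wins and pays their own bid.
Bids ranked: 79,100,000 (Meridian) > 23,700,000 (Dune) > 21,800,000 (Tessera) > 19,500,000 (Larkspur) > 16,800,000 (Zephyr) > 13,600,000 (Rook)
Meridian is highest → pays own bid, $79,100,000.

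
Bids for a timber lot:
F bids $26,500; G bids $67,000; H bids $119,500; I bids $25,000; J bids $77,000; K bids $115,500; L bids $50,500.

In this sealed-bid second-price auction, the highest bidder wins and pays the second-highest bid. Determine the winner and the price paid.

Sorting bids: 119,500 (H) > 115,500 (K) > 77,000 (J) > 67,000 (G) > 50,500 (L) > 26,500 (F) > …
Second-price: H pays K's bid of $115,500.

H pays $115,500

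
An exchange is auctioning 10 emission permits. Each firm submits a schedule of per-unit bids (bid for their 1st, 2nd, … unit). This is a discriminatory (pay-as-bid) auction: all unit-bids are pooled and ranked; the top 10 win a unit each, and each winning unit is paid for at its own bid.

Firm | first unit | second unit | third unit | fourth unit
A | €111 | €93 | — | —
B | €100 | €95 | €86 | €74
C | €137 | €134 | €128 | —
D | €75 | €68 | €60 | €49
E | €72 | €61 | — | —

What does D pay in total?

Pooled unit-bids ranked (top 10): 137 (C-1), 134 (C-2), 128 (C-3), 111 (A-1), 100 (B-1), 95 (B-2), 93 (A-2), 86 (B-3), 75 (D-1), 74 (B-4)
Next rejected bid: €72 (not a price — pay-as-bid).
D's winning unit-bids: 75 = €75.

D pays €75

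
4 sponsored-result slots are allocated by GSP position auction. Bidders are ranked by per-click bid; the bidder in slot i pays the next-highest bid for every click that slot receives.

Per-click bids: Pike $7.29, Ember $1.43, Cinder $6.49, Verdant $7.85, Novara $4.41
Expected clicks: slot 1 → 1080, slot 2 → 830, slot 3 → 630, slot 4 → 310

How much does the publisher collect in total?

Total revenue: $16481.50

Sorting advertisers: $7.85 (Verdant) > $7.29 (Pike) > $6.49 (Cinder) > $4.41 (Novara) > $1.43 (Ember)
Slot 1: Verdant pays $7.29 × 1080 = $7873.20
Slot 2: Pike pays $6.49 × 830 = $5386.70
Slot 3: Cinder pays $4.41 × 630 = $2778.30
Slot 4: Novara pays $1.43 × 310 = $443.30
Total = $16481.50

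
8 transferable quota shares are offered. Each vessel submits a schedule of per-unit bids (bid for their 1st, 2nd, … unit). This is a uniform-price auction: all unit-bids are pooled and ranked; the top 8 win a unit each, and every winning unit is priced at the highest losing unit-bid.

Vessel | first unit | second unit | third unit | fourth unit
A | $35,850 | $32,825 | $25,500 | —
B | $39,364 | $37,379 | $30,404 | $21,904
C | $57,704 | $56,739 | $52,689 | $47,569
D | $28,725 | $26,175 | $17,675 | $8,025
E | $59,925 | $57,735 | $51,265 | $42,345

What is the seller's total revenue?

Total revenue: $314,912

Pooled unit-bids ranked (top 8): 59,925 (E-1), 57,735 (E-2), 57,704 (C-1), 56,739 (C-2), 52,689 (C-3), 51,265 (E-3), 47,569 (C-4), 42,345 (E-4)
Highest rejected unit-bid = $39,364.
Allocation: C 4, E 4. Every unit priced at $39,364.
Revenue = 8 × 39,364 = $314,912.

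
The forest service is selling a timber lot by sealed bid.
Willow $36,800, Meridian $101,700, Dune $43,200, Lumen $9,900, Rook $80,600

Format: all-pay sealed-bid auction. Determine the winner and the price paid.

Bids in order: 101,700 (Meridian) > 80,600 (Rook) > 43,200 (Dune) > 36,800 (Willow) > 9,900 (Lumen)
Meridian wins with the top bid; all bids are sunk regardless.

Meridian pays $101,700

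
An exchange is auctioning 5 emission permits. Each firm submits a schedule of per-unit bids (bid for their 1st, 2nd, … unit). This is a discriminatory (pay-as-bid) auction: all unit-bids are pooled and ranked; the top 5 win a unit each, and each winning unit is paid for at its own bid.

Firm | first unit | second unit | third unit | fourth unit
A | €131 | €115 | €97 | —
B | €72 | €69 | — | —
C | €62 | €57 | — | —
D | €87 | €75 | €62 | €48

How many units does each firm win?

A 3, D 2

Pooled unit-bids ranked (top 5): 131 (A-1), 115 (A-2), 97 (A-3), 87 (D-1), 75 (D-2)
Next rejected bid: €72 (not a price — pay-as-bid).
Allocation: A 3, D 2.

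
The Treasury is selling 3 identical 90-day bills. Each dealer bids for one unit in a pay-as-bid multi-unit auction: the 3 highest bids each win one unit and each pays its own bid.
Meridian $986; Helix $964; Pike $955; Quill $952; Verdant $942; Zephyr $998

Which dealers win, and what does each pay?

Ordering the bids: 998 (Zephyr), 986 (Meridian), 964 (Helix), 955 (Pike), 952 (Quill), …
Winners (3 units): Zephyr, Meridian, Helix.
Each winner pays its own bid: Zephyr $998, Meridian $986, Helix $964.

Zephyr $998, Meridian $986, Helix $964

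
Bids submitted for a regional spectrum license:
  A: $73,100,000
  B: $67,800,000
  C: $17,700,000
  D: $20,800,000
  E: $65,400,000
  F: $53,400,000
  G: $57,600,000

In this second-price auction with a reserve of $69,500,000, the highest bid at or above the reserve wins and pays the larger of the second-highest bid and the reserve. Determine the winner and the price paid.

Sorting bids: 73,100,000 (A) > 67,800,000 (B) > 65,400,000 (E) > 57,600,000 (G) > 53,400,000 (F) > 20,800,000 (D) > …
A has the top bid at or above the reserve ($73,100,000).
max(second-highest $67,800,000, reserve $69,500,000) = $69,500,000.

A pays $69,500,000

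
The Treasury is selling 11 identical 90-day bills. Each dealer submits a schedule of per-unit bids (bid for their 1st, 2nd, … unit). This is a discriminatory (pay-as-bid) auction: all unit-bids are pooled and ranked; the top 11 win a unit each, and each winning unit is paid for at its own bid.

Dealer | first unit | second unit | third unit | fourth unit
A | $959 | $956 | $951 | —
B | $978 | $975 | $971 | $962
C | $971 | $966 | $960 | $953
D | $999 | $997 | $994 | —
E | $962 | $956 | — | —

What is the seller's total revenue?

Total revenue: $10,735

Pooled unit-bids ranked (top 11): 999 (D-1), 997 (D-2), 994 (D-3), 978 (B-1), 975 (B-2), 971 (B-3), 971 (C-1), 966 (C-2), 962 (B-4), 962 (E-1), 960 (C-3)
Next rejected bid: $959 (not a price — pay-as-bid).
Each winning unit pays its own bid.
Revenue = 999 + 997 + 994 + 978 + 975 + 971 + 971 + 966 + 962 + 962 + 960 = $10,735.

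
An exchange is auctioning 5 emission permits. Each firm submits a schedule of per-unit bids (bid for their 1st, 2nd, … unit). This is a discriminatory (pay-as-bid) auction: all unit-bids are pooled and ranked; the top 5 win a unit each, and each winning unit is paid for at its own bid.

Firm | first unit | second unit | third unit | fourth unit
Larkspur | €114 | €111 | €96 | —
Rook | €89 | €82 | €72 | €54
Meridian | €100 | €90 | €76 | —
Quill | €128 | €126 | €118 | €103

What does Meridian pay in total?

Meridian pays €0

All unit-bids, highest first — top 5: 128 (Quill-1), 126 (Quill-2), 118 (Quill-3), 114 (Larkspur-1), 111 (Larkspur-2)
Next rejected bid: €103 (not a price — pay-as-bid).
Meridian wins no units.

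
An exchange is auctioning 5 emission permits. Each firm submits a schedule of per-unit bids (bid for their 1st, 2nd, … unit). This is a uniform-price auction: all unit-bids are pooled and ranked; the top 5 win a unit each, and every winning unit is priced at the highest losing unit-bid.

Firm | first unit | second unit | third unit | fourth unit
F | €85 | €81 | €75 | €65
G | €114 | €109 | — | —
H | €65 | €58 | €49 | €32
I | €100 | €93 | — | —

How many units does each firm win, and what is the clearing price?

F 1, G 2, I 2; clearing price €81

Pooled unit-bids ranked (top 5): 114 (G-1), 109 (G-2), 100 (I-1), 93 (I-2), 85 (F-1)
First bid not allocated: €81.
Allocation: F 1, G 2, I 2.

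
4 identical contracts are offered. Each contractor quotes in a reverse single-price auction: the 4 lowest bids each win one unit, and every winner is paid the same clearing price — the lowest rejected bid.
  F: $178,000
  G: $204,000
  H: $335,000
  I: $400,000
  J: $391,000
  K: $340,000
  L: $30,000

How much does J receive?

Bids ranked low→high: 30,000 (L), 178,000 (F), 204,000 (G), 335,000 (H), 340,000 (K), 391,000 (J), …
The 4 lowest are L, F, G, H.
Clearing price = lowest rejected bid = $340,000.
J does not win → is paid $0.

J is paid $0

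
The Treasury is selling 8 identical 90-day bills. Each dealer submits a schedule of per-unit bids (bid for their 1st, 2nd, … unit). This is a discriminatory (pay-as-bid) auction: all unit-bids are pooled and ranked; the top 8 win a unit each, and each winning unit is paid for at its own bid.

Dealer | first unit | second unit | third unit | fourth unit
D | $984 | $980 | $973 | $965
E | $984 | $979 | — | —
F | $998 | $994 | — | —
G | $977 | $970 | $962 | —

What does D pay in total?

Pooled unit-bids ranked (top 8): 998 (F-1), 994 (F-2), 984 (D-1), 984 (E-1), 980 (D-2), 979 (E-2), 977 (G-1), 973 (D-3)
Next rejected bid: $970 (not a price — pay-as-bid).
D's winning unit-bids: 984 + 980 + 973 = $2,937.

D pays $2,937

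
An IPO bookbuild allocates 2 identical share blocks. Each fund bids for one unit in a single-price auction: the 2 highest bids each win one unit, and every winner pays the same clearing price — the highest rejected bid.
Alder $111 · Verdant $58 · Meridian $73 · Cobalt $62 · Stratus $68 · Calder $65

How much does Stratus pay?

Stratus pays $0

Bids ranked high→low: 111 (Alder), 73 (Meridian), 68 (Stratus), 65 (Calder), …
Top 2: Alder, Meridian.
Highest unsuccessful bid: $68 → clearing price.
Stratus does not win → pays $0.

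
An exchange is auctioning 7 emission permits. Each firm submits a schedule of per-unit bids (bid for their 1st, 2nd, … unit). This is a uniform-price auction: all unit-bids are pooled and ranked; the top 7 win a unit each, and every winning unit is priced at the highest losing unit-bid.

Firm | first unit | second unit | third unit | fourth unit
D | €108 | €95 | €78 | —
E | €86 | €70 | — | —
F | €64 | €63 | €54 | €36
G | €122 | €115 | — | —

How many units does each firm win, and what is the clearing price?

Pooled unit-bids ranked (top 7): 122 (G-1), 115 (G-2), 108 (D-1), 95 (D-2), 86 (E-1), 78 (D-3), 70 (E-2)
Highest rejected unit-bid = €64.
Allocation: D 3, E 2, G 2.

D 3, E 2, G 2; clearing price €64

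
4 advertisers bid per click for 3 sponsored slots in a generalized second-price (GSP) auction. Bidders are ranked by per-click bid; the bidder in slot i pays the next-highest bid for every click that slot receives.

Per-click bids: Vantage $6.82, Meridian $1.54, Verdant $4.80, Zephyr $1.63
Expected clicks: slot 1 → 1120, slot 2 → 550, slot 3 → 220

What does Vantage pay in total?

Sorting advertisers: $6.82 (Vantage) > $4.80 (Verdant) > $1.63 (Zephyr) > $1.54 (Meridian)
Vantage holds slot 1 → pays next bid $4.80 × 1120 clicks = $5376.00.

Vantage pays $5376.00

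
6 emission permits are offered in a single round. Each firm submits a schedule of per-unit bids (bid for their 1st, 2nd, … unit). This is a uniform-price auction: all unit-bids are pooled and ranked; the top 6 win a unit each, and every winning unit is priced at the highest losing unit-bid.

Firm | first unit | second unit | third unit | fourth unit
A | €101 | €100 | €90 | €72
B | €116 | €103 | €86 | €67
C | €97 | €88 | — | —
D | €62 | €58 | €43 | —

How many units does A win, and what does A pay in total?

A: 3 units, pays €264

All unit-bids, highest first — top 6: 116 (B-1), 103 (B-2), 101 (A-1), 100 (A-2), 97 (C-1), 90 (A-3)
Highest rejected unit-bid = €88.
A wins 3 unit(s) at €88 each.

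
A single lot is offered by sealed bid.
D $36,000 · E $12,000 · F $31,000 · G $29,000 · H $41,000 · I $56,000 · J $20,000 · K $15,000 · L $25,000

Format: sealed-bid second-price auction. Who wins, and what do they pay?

I pays $41,000

Sorting bids: 56,000 (I) > 41,000 (H) > 36,000 (D) > 31,000 (F) > 29,000 (G) > 25,000 (L) > …
I wins with the highest bid; price is set by the runner-up at $41,000.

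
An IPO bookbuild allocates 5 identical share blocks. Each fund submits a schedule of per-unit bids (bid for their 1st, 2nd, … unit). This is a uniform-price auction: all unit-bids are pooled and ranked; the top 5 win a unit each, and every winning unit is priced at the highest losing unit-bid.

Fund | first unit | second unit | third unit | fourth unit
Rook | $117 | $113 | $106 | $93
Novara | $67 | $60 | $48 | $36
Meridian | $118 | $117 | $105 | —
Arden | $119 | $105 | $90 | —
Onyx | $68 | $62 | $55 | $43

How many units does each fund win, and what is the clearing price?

Merging the schedules and taking the best 5: 119 (Arden-1), 118 (Meridian-1), 117 (Rook-1), 117 (Meridian-2), 113 (Rook-2)
Highest rejected unit-bid = $106.
Allocation: Arden 1, Meridian 2, Rook 2.

Arden 1, Meridian 2, Rook 2; clearing price $106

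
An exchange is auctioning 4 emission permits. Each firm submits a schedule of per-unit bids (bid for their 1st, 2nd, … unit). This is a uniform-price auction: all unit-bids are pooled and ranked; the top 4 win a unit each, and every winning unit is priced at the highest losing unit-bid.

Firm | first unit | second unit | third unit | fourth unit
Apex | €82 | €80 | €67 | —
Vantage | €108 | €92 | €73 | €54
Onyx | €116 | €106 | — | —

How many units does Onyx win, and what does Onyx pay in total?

Onyx: 2 units, pays €164

Pooled unit-bids ranked (top 4): 116 (Onyx-1), 108 (Vantage-1), 106 (Onyx-2), 92 (Vantage-2)
First bid not allocated: €82.
Onyx wins 2 unit(s) at €82 each.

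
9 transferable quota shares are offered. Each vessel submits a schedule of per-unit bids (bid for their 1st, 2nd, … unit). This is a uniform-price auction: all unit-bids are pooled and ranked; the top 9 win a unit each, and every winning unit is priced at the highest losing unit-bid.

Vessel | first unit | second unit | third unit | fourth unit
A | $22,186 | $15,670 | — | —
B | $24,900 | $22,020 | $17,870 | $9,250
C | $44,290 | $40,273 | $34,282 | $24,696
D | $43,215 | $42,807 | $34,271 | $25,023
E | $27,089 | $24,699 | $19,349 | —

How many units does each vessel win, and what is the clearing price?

B 1, C 3, D 4, E 1; clearing price $24,699

All unit-bids, highest first — top 9: 44,290 (C-1), 43,215 (D-1), 42,807 (D-2), 40,273 (C-2), 34,282 (C-3), 34,271 (D-3), 27,089 (E-1), 25,023 (D-4), 24,900 (B-1)
First bid not allocated: $24,699.
Allocation: B 1, C 3, D 4, E 1.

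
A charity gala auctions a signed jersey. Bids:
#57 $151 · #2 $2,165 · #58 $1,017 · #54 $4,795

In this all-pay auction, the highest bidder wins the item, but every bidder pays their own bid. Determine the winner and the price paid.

#54 pays $4,795

Bids ranked: 4,795 (#54) > 2,165 (#2) > 1,017 (#58) > 151 (#57)
#54 wins with the top bid; all bids are sunk regardless.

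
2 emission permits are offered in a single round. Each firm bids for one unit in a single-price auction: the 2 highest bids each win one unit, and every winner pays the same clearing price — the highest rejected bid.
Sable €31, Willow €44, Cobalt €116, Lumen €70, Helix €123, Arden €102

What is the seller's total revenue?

Total revenue: €204

Ordering the bids: 123 (Helix), 116 (Cobalt), 102 (Arden), 70 (Lumen), …
Winners (2 units): Helix, Cobalt.
Highest unsuccessful bid: €102 → clearing price.
Total revenue = 2 × €102 = €204.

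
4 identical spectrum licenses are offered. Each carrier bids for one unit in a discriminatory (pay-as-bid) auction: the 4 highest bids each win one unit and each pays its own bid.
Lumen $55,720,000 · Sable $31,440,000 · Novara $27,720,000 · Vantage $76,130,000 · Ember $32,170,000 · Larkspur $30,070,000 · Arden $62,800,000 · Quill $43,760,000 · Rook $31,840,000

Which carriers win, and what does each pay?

Bids ranked high→low: 76,130,000 (Vantage), 62,800,000 (Arden), 55,720,000 (Lumen), 43,760,000 (Quill), 32,170,000 (Ember), 31,840,000 (Rook), …
Winners (4 units): Vantage, Arden, Lumen, Quill.
Each winner pays its own bid: Vantage $76,130,000, Arden $62,800,000, Lumen $55,720,000, Quill $43,760,000.

Vantage $76,130,000, Arden $62,800,000, Lumen $55,720,000, Quill $43,760,000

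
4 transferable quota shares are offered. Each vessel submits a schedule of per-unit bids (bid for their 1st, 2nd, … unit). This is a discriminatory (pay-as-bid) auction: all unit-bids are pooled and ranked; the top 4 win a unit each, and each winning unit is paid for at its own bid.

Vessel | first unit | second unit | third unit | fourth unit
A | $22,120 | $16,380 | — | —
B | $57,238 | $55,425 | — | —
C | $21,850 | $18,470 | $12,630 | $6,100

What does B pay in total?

Merging the schedules and taking the best 4: 57,238 (B-1), 55,425 (B-2), 22,120 (A-1), 21,850 (C-1)
Next rejected bid: $18,470 (not a price — pay-as-bid).
B's winning unit-bids: 57,238 + 55,425 = $112,663.

B pays $112,663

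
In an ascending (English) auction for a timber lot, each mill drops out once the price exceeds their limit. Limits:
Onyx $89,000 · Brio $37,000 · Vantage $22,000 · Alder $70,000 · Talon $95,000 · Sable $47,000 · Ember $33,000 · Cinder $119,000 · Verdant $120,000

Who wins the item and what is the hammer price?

Verdant wins at $119,000

Sorting limits: 120,000 (Verdant) > 119,000 (Cinder) > 95,000 (Talon) > 89,000 (Onyx) > 70,000 (Alder) > 47,000 (Sable) > …
Once the price passes $119,000, only Verdant is left; the hammer falls at Cinder's limit of $119,000.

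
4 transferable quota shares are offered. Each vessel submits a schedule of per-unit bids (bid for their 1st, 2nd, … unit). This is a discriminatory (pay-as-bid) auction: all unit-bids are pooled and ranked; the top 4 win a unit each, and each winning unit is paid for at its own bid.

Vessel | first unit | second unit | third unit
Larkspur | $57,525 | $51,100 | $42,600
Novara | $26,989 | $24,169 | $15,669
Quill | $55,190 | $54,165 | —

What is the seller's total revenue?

Pooled unit-bids ranked (top 4): 57,525 (Larkspur-1), 55,190 (Quill-1), 54,165 (Quill-2), 51,100 (Larkspur-2)
Next rejected bid: $42,600 (not a price — pay-as-bid).
Each winning unit pays its own bid.
Revenue = 57,525 + 55,190 + 54,165 + 51,100 = $217,980.

Total revenue: $217,980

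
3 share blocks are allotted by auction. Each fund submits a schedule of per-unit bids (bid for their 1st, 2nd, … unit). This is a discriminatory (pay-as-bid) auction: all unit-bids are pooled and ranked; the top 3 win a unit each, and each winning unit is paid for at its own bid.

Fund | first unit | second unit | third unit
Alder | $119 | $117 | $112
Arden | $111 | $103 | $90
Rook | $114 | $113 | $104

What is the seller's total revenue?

Total revenue: $350

Pooled unit-bids ranked (top 3): 119 (Alder-1), 117 (Alder-2), 114 (Rook-1)
Next rejected bid: $113 (not a price — pay-as-bid).
Each winning unit pays its own bid.
Revenue = 119 + 117 + 114 = $350.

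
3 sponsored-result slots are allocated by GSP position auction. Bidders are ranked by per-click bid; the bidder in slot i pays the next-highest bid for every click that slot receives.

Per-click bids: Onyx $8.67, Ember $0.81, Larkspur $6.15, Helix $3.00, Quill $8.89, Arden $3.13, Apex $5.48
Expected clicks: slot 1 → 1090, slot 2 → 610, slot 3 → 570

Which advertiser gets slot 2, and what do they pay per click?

Sorting advertisers: $8.89 (Quill) > $8.67 (Onyx) > $6.15 (Larkspur) > $5.48 (Apex) > …
Slot 2 goes to the second-ranked bidder, Onyx, who pays the next bid down: $6.15/click.

Onyx; $6.15 per click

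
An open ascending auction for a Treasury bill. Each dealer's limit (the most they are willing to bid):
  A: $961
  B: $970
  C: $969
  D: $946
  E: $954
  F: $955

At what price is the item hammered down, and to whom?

B wins at $969

Limits in order: 970 (B) > 969 (C) > 961 (A) > 955 (F) > 954 (E) > 946 (D)
Bidding ends when C exits at $969; B takes it.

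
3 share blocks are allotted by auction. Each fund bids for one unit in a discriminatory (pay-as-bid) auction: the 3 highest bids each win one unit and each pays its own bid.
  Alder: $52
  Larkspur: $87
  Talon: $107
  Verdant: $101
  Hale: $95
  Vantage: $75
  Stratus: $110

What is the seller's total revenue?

Ordering the bids: 110 (Stratus), 107 (Talon), 101 (Verdant), 95 (Hale), 87 (Larkspur), …
Winners (3 units): Stratus, Talon, Verdant.
Total revenue = 110 + 107 + 101 = $318.

Total revenue: $318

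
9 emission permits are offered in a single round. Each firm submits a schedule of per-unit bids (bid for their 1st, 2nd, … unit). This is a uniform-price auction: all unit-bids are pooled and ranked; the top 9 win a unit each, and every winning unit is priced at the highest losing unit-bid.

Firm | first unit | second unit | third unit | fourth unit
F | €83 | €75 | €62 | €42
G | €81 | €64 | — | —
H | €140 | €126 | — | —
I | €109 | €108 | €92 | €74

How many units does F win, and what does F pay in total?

All unit-bids, highest first — top 9: 140 (H-1), 126 (H-2), 109 (I-1), 108 (I-2), 92 (I-3), 83 (F-1), 81 (G-1), 75 (F-2), 74 (I-4)
First bid not allocated: €64.
F wins 2 unit(s) at €64 each.

F: 2 units, pays €128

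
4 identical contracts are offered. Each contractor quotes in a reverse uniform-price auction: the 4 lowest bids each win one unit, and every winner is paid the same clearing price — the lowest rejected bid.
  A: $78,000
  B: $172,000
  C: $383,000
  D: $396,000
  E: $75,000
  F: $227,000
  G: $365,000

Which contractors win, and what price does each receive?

E, A, B, F; each is paid $365,000

Sorting: 75,000 (E), 78,000 (A), 172,000 (B), 227,000 (F), 365,000 (G), 383,000 (C), …
The 4 lowest are E, A, B, F.
Clearing price = lowest rejected bid = $365,000.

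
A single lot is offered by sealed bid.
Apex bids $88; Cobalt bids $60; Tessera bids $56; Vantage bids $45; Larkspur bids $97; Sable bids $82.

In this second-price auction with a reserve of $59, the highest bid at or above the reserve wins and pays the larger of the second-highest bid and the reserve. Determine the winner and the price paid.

Bids in order: 97 (Larkspur) > 88 (Apex) > 82 (Sable) > 60 (Cobalt) > 56 (Tessera) > 45 (Vantage)
Highest eligible bid: Larkspur at $97.
Second-highest bid $88 exceeds the reserve $59 → payment $88.

Larkspur pays $88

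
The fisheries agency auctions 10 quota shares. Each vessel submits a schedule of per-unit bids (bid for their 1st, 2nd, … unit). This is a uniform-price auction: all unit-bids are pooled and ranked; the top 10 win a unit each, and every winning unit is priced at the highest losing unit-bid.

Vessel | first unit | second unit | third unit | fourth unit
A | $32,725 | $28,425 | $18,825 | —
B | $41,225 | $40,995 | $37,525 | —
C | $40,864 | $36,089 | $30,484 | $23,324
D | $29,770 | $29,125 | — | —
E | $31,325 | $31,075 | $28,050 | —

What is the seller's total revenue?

Merging the schedules and taking the best 10: 41,225 (B-1), 40,995 (B-2), 40,864 (C-1), 37,525 (B-3), 36,089 (C-2), 32,725 (A-1), 31,325 (E-1), 31,075 (E-2), 30,484 (C-3), 29,770 (D-1)
First bid not allocated: $29,125.
Allocation: A 1, B 3, C 3, D 1, E 2. Every unit priced at $29,125.
Revenue = 10 × 29,125 = $291,250.

Total revenue: $291,250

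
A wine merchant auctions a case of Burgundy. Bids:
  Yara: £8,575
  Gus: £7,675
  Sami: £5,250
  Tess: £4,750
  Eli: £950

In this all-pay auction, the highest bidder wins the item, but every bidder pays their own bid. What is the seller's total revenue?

Total revenue: £27,200

Bids ranked: 8,575 (Yara) > 7,675 (Gus) > 5,250 (Sami) > 4,750 (Tess) > 950 (Eli)
Yara wins with the top bid; all bids are sunk regardless.
Every bidder forfeits their bid regardless of winning.
Revenue = 8,575 + 7,675 + 5,250 + 4,750 + 950 = £27,200.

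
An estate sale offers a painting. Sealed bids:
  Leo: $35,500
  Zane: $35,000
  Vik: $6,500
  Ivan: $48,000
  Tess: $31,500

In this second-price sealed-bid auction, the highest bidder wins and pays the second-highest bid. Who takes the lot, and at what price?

Second-price sealed-bid auction: the highest bidder wins and pays the second-highest bid.
Sorting bids: 48,000 (Ivan) > 35,500 (Leo) > 35,000 (Zane) > 31,500 (Tess) > 6,500 (Vik)
Ivan is highest; pays the second-highest bid, $35,500.

Ivan pays $35,500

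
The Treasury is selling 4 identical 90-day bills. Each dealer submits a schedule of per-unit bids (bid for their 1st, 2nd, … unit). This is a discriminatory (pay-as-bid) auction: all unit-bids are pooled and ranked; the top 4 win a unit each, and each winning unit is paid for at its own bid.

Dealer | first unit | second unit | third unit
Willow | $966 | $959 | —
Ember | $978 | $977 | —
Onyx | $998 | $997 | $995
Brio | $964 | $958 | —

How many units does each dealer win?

Ember 1, Onyx 3

Pooled unit-bids ranked (top 4): 998 (Onyx-1), 997 (Onyx-2), 995 (Onyx-3), 978 (Ember-1)
Next rejected bid: $977 (not a price — pay-as-bid).
Allocation: Ember 1, Onyx 3.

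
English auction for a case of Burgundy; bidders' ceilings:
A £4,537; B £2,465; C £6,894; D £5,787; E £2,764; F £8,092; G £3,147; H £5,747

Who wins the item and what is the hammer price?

F wins at £6,894

Limits in order: 8,092 (F) > 6,894 (C) > 5,787 (D) > 5,747 (H) > 4,537 (A) > 3,147 (G) > …
Bidding ends when C exits at £6,894; F takes it.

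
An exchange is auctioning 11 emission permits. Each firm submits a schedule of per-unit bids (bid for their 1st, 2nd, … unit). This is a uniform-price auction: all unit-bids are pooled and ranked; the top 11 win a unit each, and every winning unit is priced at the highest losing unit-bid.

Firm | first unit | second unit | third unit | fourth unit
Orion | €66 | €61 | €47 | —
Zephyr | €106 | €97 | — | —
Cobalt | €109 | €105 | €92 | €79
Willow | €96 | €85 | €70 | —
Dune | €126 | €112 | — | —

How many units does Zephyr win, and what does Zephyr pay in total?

Pooled unit-bids ranked (top 11): 126 (Dune-1), 112 (Dune-2), 109 (Cobalt-1), 106 (Zephyr-1), 105 (Cobalt-2), 97 (Zephyr-2), 96 (Willow-1), 92 (Cobalt-3), 85 (Willow-2), 79 (Cobalt-4), 70 (Willow-3)
First bid not allocated: €66.
Zephyr wins 2 unit(s) at €66 each.

Zephyr: 2 units, pays €132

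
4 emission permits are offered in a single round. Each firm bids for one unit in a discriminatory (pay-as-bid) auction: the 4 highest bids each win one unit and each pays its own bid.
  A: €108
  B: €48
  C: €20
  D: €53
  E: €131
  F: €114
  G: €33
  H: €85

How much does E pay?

E pays €131

Ordering the bids: 131 (E), 114 (F), 108 (A), 85 (H), 53 (D), 48 (B), …
Winners (4 units): E, F, A, H.
E wins → own bid €131.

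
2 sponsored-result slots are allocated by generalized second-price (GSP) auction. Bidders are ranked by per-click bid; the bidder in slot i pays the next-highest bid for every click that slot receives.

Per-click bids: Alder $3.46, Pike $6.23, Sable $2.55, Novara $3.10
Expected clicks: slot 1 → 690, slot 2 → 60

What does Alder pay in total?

Alder pays $186.00

Per-click bids in order: $6.23 (Pike) > $3.46 (Alder) > $3.10 (Novara) > …
Alder holds slot 2 → pays next bid $3.10 × 60 clicks = $186.00.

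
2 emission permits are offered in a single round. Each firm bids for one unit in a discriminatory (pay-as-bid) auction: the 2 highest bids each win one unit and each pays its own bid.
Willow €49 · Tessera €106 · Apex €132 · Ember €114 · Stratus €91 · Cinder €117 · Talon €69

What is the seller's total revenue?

Bids ranked high→low: 132 (Apex), 117 (Cinder), 114 (Ember), 106 (Tessera), …
The 2 highest are Apex, Cinder.
Total revenue = 132 + 117 = €249.

Total revenue: €249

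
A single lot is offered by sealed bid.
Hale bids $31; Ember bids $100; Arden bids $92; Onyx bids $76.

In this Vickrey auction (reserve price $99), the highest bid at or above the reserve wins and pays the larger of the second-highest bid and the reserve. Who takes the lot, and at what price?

Sorting bids: 100 (Ember) > 92 (Arden) > 76 (Onyx) > 31 (Hale)
Ember has the top bid at or above the reserve ($100).
Second-highest bid $92 is below the reserve $99, so the reserve binds → payment $99.

Ember pays $99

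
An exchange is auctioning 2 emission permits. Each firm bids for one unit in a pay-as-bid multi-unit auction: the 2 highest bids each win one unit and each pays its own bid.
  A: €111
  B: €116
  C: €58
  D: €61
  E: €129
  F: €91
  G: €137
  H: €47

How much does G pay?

Ordering the bids: 137 (G), 129 (E), 116 (B), 111 (A), …
Top 2: G, E.
G wins → own bid €137.

G pays €137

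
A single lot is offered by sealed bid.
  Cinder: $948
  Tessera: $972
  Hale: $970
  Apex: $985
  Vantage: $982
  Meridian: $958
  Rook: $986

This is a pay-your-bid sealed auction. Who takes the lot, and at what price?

Rook pays $986

Bids ranked: 986 (Rook) > 985 (Apex) > 982 (Vantage) > 972 (Tessera) > 970 (Hale) > 958 (Meridian) > …
First-price: Rook pays what they bid, $986.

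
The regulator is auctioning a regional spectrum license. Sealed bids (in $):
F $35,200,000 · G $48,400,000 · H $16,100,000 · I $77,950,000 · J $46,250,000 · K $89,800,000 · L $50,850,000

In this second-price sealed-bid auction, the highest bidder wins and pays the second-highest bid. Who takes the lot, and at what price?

Sorting bids: 89,800,000 (K) > 77,950,000 (I) > 50,850,000 (L) > 48,400,000 (G) > 46,250,000 (J) > 35,200,000 (F) > …
Second-price: K pays I's bid of $77,950,000.

K pays $77,950,000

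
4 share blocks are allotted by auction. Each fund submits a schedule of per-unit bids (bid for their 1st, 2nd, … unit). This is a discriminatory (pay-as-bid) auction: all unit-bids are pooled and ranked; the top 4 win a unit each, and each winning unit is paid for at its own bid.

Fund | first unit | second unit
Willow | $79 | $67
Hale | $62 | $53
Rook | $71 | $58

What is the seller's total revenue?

All unit-bids, highest first — top 4: 79 (Willow-1), 71 (Rook-1), 67 (Willow-2), 62 (Hale-1)
Next rejected bid: $58 (not a price — pay-as-bid).
Each winning unit pays its own bid.
Revenue = 79 + 71 + 67 + 62 = $279.

Total revenue: $279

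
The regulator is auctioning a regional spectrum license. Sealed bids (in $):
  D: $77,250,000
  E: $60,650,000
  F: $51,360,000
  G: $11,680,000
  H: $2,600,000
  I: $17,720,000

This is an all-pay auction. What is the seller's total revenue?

Bids in order: 77,250,000 (D) > 60,650,000 (E) > 51,360,000 (F) > 17,720,000 (I) > 11,680,000 (G) > 2,600,000 (H)
Every bidder forfeits their bid regardless of winning.
Revenue = 77,250,000 + 60,650,000 + 51,360,000 + 11,680,000 + 2,600,000 + 17,720,000 = $221,260,000.

Total revenue: $221,260,000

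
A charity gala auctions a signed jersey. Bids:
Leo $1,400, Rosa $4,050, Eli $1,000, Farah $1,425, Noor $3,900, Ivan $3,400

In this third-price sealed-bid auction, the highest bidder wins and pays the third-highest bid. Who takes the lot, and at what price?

Rosa pays $3,400

Sorting bids: 4,050 (Rosa) > 3,900 (Noor) > 3,400 (Ivan) > 1,425 (Farah) > 1,400 (Leo) > 1,000 (Eli)
Rosa wins; payment is bid #3 in the ranking = $3,400.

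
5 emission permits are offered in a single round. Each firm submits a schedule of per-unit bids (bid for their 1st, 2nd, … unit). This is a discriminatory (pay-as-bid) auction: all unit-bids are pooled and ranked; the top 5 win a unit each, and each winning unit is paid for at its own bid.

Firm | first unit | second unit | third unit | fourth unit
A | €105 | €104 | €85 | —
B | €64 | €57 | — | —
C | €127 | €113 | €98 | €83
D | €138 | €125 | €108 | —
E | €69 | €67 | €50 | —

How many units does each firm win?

All unit-bids, highest first — top 5: 138 (D-1), 127 (C-1), 125 (D-2), 113 (C-2), 108 (D-3)
Next rejected bid: €105 (not a price — pay-as-bid).
Allocation: C 2, D 3.

C 2, D 3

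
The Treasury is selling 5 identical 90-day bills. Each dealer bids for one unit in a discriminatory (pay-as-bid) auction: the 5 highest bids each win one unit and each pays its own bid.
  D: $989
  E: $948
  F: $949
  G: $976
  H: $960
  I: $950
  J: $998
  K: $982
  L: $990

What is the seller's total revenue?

Ordering the bids: 998 (J), 990 (L), 989 (D), 982 (K), 976 (G), 960 (H), 950 (I), …
The 5 highest are J, L, D, K, G.
Total revenue = 998 + 990 + 989 + 982 + 976 = $4,935.

Total revenue: $4,935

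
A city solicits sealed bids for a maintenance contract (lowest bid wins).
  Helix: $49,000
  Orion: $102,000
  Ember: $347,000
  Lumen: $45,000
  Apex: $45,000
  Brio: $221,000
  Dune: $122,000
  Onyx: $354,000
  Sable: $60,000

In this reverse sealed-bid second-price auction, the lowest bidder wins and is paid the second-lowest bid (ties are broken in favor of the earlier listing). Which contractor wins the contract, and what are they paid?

Lumen is paid $45,000

Bids in order: 45,000 (Lumen) < 45,000 (Apex) < 49,000 (Helix) < 60,000 (Sable) < 102,000 (Orion) < 122,000 (Dune) < …
Lumen and Apex tie at $45,000; tie-break gives it to Lumen.
Second-price: Lumen is paid Apex's bid of $45,000.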